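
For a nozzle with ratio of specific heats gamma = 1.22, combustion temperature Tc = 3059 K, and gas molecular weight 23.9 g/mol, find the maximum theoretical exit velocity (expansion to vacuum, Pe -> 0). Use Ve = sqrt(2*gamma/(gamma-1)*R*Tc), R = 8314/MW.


R = 8314 / 23.9 = 347.87 J/(kg.K)
Ve = sqrt(2 * 1.22 / (1.22 - 1) * 347.87 * 3059) = 3435 m/s

3435 m/s


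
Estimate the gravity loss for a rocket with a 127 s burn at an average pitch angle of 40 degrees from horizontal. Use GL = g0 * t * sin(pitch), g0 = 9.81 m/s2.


GL = 9.81 * 127 * sin(40 deg) = 801 m/s

801 m/s


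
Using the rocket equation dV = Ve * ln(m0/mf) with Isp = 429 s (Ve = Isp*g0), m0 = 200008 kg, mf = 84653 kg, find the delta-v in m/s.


Ve = 429 * 9.81 = 4208.49 m/s
dV = 4208.49 * ln(200008/84653) = 3618 m/s

3618 m/s


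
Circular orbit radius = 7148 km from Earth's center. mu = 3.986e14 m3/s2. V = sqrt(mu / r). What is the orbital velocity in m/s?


V = sqrt(3.986e14 / 7148000) = 7468 m/s

7468 m/s


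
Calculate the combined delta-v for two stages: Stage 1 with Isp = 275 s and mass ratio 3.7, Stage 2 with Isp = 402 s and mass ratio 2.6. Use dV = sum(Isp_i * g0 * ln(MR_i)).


dV1 = 275 * 9.81 * ln(3.7) = 3529.6 m/s
dV2 = 402 * 9.81 * ln(2.6) = 3768.2 m/s
Total dV = 3529.6 + 3768.2 = 7297.8 m/s ~ 7298 m/s

7298 m/s


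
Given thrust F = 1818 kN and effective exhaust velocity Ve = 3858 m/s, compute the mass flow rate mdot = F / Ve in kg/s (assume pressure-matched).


mdot = F / Ve = 1818000 / 3858 = 471.2 kg/s

471.2 kg/s


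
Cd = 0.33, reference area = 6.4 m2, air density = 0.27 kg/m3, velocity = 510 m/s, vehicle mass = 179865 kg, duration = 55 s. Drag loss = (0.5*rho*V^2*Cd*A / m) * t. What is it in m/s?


D = 0.5 * 0.27 * 510^2 * 0.33 * 6.4 = 74159.71 N
a = 74159.71 / 179865 = 0.4123 m/s2
dV = 0.4123 * 55 = 22.7 m/s

22.7 m/s


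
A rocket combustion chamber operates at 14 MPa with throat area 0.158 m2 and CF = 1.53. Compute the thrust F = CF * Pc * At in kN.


F = 1.53 * 14e6 * 0.158 = 3.3844e+06 N = 3384.4 kN

3384.4 kN


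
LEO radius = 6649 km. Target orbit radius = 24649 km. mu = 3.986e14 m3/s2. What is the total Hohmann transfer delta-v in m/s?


V1 = sqrt(mu/r1) = 7742.67 m/s
dV1 = V1*(sqrt(2*r2/(r1+r2)) - 1) = 1974.66 m/s
V2 = sqrt(mu/r2) = 4021.32 m/s
dV2 = V2*(1 - sqrt(2*r1/(r1+r2))) = 1400.1 m/s
Total dV = 3375 m/s

3375 m/s


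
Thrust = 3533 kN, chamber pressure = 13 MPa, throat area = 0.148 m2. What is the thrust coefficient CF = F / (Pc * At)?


CF = 3533000 / (13e6 * 0.148) = 1.84

1.84


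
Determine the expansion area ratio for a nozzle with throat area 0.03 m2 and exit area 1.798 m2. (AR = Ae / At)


AR = 1.798 / 0.03 = 59.9

59.9


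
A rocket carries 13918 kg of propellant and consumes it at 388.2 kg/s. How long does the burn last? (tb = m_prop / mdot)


tb = 13918 / 388.2 = 35.9 s

35.9 s


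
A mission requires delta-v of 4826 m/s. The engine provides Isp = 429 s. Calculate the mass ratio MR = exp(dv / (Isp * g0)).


Ve = 429 * 9.81 = 4208.49 m/s
MR = exp(4826 / 4208.49) = 3.148

3.148


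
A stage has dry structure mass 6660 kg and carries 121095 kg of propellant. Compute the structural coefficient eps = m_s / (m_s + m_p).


eps = 6660 / (6660 + 121095) = 0.0521

0.0521


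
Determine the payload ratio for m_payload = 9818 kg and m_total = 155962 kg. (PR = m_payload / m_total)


PR = 9818 / 155962 = 0.063

0.063


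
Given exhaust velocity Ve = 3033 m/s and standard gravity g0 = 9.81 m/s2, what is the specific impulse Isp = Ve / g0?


Isp = Ve / g0 = 3033 / 9.81 = 309.2 s

309.2 s


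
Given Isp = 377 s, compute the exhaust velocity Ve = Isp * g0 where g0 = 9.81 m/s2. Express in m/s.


Ve = Isp * g0 = 377 * 9.81 = 3698.4 m/s

3698.4 m/s


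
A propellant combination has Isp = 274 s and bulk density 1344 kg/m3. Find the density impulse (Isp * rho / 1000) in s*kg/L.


rho*Isp = 274 * 1344 / 1000 = 368 s*kg/L

368 s*kg/L


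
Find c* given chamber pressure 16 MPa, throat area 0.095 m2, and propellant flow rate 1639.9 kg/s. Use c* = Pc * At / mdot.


c* = 16e6 * 0.095 / 1639.9 = 927 m/s

927 m/s


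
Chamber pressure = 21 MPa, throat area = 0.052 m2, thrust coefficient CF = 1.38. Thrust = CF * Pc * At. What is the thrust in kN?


F = 1.38 * 21e6 * 0.052 = 1.5070e+06 N = 1507.0 kN

1507.0 kN


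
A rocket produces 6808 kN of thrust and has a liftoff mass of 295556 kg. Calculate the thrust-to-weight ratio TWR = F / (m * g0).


TWR = 6808000 / (295556 * 9.81) = 2.35

2.35


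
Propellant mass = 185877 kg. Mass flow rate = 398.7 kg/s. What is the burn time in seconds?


tb = 185877 / 398.7 = 466.2 s

466.2 s


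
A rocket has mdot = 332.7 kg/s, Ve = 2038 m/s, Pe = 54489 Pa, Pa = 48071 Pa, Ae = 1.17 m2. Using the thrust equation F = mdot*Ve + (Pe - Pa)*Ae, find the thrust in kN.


F = 332.7 * 2038 + (54489 - 48071) * 1.17 = 685552.0 N = 685.6 kN

685.6 kN


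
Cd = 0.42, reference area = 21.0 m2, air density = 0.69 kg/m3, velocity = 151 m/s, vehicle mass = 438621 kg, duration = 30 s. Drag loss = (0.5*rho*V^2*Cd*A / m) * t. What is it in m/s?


D = 0.5 * 0.69 * 151^2 * 0.42 * 21.0 = 69381.16 N
a = 69381.16 / 438621 = 0.1582 m/s2
dV = 0.1582 * 30 = 4.7 m/s

4.7 m/s


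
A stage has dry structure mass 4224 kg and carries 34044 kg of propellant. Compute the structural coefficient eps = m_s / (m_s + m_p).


eps = 4224 / (4224 + 34044) = 0.1104

0.1104


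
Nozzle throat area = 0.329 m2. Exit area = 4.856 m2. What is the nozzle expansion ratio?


AR = 4.856 / 0.329 = 14.8

14.8


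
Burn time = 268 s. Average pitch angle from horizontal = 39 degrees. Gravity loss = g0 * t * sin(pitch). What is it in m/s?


GL = 9.81 * 268 * sin(39 deg) = 1655 m/s

1655 m/s


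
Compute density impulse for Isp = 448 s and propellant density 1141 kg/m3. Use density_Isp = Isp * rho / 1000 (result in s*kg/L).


rho*Isp = 448 * 1141 / 1000 = 511 s*kg/L

511 s*kg/L


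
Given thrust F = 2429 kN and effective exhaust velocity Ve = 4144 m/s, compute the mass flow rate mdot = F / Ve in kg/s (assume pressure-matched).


mdot = F / Ve = 2429000 / 4144 = 586.1 kg/s

586.1 kg/s


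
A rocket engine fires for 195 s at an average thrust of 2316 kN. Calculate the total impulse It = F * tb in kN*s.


It = 2316 * 195 = 451620 kN*s

451620 kN*s


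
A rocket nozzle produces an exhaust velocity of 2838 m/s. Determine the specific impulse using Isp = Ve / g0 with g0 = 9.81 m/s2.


Isp = Ve / g0 = 2838 / 9.81 = 289.3 s

289.3 s


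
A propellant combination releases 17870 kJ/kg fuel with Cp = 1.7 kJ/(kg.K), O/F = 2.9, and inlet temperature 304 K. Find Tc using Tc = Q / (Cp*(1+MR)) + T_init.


Tc = 17870 / (1.7 * (1 + 2.9)) + 304 = 2999 K

2999 K


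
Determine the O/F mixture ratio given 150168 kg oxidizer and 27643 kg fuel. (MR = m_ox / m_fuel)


MR = 150168 / 27643 = 5.43

5.43


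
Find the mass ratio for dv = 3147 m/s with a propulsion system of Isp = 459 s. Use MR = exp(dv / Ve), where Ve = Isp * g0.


Ve = 459 * 9.81 = 4502.79 m/s
MR = exp(3147 / 4502.79) = 2.012

2.012


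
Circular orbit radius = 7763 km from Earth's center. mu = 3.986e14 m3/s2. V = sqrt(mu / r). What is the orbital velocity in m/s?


V = sqrt(3.986e14 / 7763000) = 7166 m/s

7166 m/s


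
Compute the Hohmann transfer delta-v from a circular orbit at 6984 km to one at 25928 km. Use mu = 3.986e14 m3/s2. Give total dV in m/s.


V1 = sqrt(mu/r1) = 7554.69 m/s
dV1 = V1*(sqrt(2*r2/(r1+r2)) - 1) = 1928.16 m/s
V2 = sqrt(mu/r2) = 3920.89 m/s
dV2 = V2*(1 - sqrt(2*r1/(r1+r2))) = 1366.57 m/s
Total dV = 3295 m/s

3295 m/s


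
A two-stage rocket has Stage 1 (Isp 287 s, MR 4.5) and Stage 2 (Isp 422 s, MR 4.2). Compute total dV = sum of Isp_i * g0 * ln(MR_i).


dV1 = 287 * 9.81 * ln(4.5) = 4234.7 m/s
dV2 = 422 * 9.81 * ln(4.2) = 5941.0 m/s
Total dV = 4234.7 + 5941.0 = 10175.7 m/s ~ 10176 m/s

10176 m/s


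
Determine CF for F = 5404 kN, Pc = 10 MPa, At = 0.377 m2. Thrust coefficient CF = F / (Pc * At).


CF = 5404000 / (10e6 * 0.377) = 1.43

1.43


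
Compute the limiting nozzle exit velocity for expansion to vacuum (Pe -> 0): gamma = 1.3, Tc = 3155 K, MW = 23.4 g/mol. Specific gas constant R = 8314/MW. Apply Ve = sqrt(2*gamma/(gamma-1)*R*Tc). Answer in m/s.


R = 8314 / 23.4 = 355.3 J/(kg.K)
Ve = sqrt(2 * 1.3 / (1.3 - 1) * 355.3 * 3155) = 3117 m/s

3117 m/s


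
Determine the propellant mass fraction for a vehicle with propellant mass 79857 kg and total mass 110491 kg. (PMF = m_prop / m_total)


PMF = 79857 / 110491 = 0.723

0.723


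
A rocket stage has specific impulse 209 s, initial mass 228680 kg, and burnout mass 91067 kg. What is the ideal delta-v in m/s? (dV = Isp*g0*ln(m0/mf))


Ve = 209 * 9.81 = 2050.29 m/s
dV = 2050.29 * ln(228680/91067) = 1888 m/s

1888 m/s


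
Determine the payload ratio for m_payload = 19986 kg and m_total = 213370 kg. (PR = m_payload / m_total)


PR = 19986 / 213370 = 0.0937

0.0937


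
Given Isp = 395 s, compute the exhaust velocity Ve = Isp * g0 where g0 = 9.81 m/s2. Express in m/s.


Ve = Isp * g0 = 395 * 9.81 = 3875.0 m/s

3875.0 m/s


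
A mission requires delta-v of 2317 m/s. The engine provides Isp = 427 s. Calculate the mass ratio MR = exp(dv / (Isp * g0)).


Ve = 427 * 9.81 = 4188.87 m/s
MR = exp(2317 / 4188.87) = 1.739

1.739


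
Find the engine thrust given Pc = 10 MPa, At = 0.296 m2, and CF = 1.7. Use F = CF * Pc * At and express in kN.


F = 1.7 * 10e6 * 0.296 = 5.0320e+06 N = 5032.0 kN

5032.0 kN


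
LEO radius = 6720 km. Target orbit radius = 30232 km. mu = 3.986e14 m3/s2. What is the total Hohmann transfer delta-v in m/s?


V1 = sqrt(mu/r1) = 7701.65 m/s
dV1 = V1*(sqrt(2*r2/(r1+r2)) - 1) = 2150.1 m/s
V2 = sqrt(mu/r2) = 3631.07 m/s
dV2 = V2*(1 - sqrt(2*r1/(r1+r2))) = 1441.22 m/s
Total dV = 3591 m/s

3591 m/s


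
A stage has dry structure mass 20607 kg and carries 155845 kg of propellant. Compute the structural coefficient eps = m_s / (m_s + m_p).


eps = 20607 / (20607 + 155845) = 0.1168

0.1168


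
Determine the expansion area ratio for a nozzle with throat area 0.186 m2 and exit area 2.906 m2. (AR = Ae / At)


AR = 2.906 / 0.186 = 15.6

15.6


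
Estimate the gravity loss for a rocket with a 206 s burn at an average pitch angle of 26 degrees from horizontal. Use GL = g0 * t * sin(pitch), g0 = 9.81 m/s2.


GL = 9.81 * 206 * sin(26 deg) = 886 m/s

886 m/s


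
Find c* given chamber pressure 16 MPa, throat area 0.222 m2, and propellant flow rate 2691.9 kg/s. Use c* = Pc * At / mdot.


c* = 16e6 * 0.222 / 2691.9 = 1320 m/s

1320 m/s


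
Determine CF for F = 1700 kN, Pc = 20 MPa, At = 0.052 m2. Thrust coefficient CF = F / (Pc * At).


CF = 1700000 / (20e6 * 0.052) = 1.63

1.63


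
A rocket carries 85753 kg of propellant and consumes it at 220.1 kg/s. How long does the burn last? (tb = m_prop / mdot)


tb = 85753 / 220.1 = 389.6 s

389.6 s


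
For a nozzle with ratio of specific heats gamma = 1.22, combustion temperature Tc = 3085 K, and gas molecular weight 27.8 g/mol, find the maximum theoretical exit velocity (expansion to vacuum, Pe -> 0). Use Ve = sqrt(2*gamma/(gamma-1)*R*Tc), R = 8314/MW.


R = 8314 / 27.8 = 299.06 J/(kg.K)
Ve = sqrt(2 * 1.22 / (1.22 - 1) * 299.06 * 3085) = 3199 m/s

3199 m/s


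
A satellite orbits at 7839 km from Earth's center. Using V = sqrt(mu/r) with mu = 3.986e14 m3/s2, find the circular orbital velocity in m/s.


V = sqrt(3.986e14 / 7839000) = 7131 m/s

7131 m/s


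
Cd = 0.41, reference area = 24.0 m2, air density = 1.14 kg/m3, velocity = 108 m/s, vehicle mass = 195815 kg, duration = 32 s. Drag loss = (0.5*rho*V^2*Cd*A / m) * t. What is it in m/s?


D = 0.5 * 1.14 * 108^2 * 0.41 * 24.0 = 65421.04 N
a = 65421.04 / 195815 = 0.3341 m/s2
dV = 0.3341 * 32 = 10.7 m/s

10.7 m/s


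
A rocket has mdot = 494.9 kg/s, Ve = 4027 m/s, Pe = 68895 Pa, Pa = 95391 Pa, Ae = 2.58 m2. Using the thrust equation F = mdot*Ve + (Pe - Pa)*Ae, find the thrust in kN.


F = 494.9 * 4027 + (68895 - 95391) * 2.58 = 1.9246e+06 N = 1924.6 kN

1924.6 kN


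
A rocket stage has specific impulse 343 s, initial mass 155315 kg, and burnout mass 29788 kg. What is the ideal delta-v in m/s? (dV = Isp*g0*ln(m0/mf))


Ve = 343 * 9.81 = 3364.83 m/s
dV = 3364.83 * ln(155315/29788) = 5557 m/s

5557 m/s


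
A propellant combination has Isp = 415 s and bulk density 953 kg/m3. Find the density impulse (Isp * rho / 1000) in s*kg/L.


rho*Isp = 415 * 953 / 1000 = 395 s*kg/L

395 s*kg/L


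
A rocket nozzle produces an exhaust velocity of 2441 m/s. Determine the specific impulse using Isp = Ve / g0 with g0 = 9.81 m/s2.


Isp = Ve / g0 = 2441 / 9.81 = 248.8 s

248.8 s


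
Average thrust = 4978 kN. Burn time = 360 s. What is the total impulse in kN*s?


It = 4978 * 360 = 1792080 kN*s

1792080 kN*s


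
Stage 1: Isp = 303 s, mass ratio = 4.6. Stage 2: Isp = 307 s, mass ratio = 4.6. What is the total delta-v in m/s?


dV1 = 303 * 9.81 * ln(4.6) = 4536.1 m/s
dV2 = 307 * 9.81 * ln(4.6) = 4596.0 m/s
Total dV = 4536.1 + 4596.0 = 9132.1 m/s ~ 9132 m/s

9132 m/s


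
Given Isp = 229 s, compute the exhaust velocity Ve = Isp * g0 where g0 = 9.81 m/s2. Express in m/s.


Ve = Isp * g0 = 229 * 9.81 = 2246.5 m/s

2246.5 m/s


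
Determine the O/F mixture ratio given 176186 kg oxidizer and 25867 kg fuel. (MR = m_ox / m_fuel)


MR = 176186 / 25867 = 6.81

6.81


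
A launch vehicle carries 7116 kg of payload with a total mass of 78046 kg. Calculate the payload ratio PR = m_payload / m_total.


PR = 7116 / 78046 = 0.0912

0.0912


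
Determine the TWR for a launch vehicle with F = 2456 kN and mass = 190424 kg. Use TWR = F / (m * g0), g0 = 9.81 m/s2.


TWR = 2456000 / (190424 * 9.81) = 1.31

1.31


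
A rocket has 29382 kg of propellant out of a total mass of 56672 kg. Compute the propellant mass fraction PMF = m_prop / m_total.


PMF = 29382 / 56672 = 0.518

0.518


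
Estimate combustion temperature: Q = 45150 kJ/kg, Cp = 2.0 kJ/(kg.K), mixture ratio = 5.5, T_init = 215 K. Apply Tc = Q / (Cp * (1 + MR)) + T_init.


Tc = 45150 / (2.0 * (1 + 5.5)) + 215 = 3688 K

3688 K


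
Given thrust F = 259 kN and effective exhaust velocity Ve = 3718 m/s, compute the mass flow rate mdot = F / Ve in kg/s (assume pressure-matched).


mdot = F / Ve = 259000 / 3718 = 69.7 kg/s

69.7 kg/s


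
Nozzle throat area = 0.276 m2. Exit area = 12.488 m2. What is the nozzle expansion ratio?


AR = 12.488 / 0.276 = 45.2

45.2


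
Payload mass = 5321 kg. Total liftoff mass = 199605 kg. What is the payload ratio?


PR = 5321 / 199605 = 0.0267

0.0267


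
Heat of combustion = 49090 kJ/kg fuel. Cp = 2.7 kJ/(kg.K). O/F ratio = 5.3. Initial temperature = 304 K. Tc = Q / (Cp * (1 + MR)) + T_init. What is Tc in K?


Tc = 49090 / (2.7 * (1 + 5.3)) + 304 = 3190 K

3190 K


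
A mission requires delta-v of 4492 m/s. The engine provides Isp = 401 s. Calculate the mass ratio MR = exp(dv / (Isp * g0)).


Ve = 401 * 9.81 = 3933.81 m/s
MR = exp(4492 / 3933.81) = 3.133

3.133


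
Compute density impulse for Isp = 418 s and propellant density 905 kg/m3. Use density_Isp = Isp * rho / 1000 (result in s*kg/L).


rho*Isp = 418 * 905 / 1000 = 378 s*kg/L

378 s*kg/L


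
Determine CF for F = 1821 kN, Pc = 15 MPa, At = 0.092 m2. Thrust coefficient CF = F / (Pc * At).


CF = 1821000 / (15e6 * 0.092) = 1.32

1.32


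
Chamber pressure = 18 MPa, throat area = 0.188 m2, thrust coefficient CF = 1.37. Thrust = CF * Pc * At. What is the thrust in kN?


F = 1.37 * 18e6 * 0.188 = 4.6361e+06 N = 4636.1 kN

4636.1 kN


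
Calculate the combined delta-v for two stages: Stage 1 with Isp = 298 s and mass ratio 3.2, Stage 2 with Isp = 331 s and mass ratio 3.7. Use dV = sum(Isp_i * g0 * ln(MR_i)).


dV1 = 298 * 9.81 * ln(3.2) = 3400.3 m/s
dV2 = 331 * 9.81 * ln(3.7) = 4248.3 m/s
Total dV = 3400.3 + 4248.3 = 7648.6 m/s ~ 7649 m/s

7649 m/s


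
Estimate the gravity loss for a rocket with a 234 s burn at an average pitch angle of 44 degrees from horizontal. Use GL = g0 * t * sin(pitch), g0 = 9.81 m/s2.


GL = 9.81 * 234 * sin(44 deg) = 1595 m/s

1595 m/s


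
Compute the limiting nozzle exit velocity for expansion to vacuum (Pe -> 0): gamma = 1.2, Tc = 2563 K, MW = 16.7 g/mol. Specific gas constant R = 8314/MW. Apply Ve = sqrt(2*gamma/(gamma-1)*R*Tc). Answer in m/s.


R = 8314 / 16.7 = 497.84 J/(kg.K)
Ve = sqrt(2 * 1.2 / (1.2 - 1) * 497.84 * 2563) = 3913 m/s

3913 m/s


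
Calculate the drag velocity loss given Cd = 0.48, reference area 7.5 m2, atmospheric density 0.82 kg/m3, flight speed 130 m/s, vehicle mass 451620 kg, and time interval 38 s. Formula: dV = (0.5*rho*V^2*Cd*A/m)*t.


D = 0.5 * 0.82 * 130^2 * 0.48 * 7.5 = 24944.4 N
a = 24944.4 / 451620 = 0.0552 m/s2
dV = 0.0552 * 38 = 2.1 m/s

2.1 m/s


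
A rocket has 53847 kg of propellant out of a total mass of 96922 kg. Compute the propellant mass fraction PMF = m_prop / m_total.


PMF = 53847 / 96922 = 0.556

0.556


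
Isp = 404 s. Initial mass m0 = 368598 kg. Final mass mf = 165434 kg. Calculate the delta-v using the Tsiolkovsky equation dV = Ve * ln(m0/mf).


Ve = 404 * 9.81 = 3963.24 m/s
dV = 3963.24 * ln(368598/165434) = 3175 m/s

3175 m/s


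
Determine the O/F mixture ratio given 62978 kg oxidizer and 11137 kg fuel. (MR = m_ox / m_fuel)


MR = 62978 / 11137 = 5.65

5.65


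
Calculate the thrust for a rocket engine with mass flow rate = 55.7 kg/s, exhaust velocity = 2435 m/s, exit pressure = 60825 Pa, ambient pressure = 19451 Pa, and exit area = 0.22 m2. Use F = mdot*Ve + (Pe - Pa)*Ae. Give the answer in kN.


F = 55.7 * 2435 + (60825 - 19451) * 0.22 = 144732.0 N = 144.7 kN

144.7 kN


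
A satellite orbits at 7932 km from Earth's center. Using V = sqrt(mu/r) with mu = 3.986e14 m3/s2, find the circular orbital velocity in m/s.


V = sqrt(3.986e14 / 7932000) = 7089 m/s

7089 m/s


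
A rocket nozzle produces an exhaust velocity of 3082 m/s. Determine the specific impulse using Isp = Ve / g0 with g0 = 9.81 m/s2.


Isp = Ve / g0 = 3082 / 9.81 = 314.2 s

314.2 s


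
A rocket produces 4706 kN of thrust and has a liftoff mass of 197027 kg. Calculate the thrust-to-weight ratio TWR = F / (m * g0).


TWR = 4706000 / (197027 * 9.81) = 2.43

2.43


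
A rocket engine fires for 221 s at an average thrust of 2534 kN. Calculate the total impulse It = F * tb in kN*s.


It = 2534 * 221 = 560014 kN*s

560014 kN*s


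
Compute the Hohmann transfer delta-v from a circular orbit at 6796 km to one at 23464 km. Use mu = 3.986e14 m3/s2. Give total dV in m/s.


V1 = sqrt(mu/r1) = 7658.47 m/s
dV1 = V1*(sqrt(2*r2/(r1+r2)) - 1) = 1878.79 m/s
V2 = sqrt(mu/r2) = 4121.62 m/s
dV2 = V2*(1 - sqrt(2*r1/(r1+r2))) = 1359.29 m/s
Total dV = 3238 m/s

3238 m/s


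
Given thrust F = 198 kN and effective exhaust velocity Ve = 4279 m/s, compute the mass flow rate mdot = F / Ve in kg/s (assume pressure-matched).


mdot = F / Ve = 198000 / 4279 = 46.3 kg/s

46.3 kg/s


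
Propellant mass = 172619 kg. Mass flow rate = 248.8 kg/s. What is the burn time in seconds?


tb = 172619 / 248.8 = 693.8 s

693.8 s


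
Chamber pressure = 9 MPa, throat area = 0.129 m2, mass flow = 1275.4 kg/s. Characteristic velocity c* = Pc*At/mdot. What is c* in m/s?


c* = 9e6 * 0.129 / 1275.4 = 910 m/s

910 m/s


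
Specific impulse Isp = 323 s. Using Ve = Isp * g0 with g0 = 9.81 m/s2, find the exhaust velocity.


Ve = Isp * g0 = 323 * 9.81 = 3168.6 m/s

3168.6 m/s


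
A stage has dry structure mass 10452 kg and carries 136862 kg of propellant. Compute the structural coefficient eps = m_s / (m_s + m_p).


eps = 10452 / (10452 + 136862) = 0.071

0.071


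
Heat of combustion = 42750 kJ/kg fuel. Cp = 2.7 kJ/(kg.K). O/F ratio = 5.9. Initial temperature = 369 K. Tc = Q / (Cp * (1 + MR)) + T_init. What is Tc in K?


Tc = 42750 / (2.7 * (1 + 5.9)) + 369 = 2664 K

2664 K


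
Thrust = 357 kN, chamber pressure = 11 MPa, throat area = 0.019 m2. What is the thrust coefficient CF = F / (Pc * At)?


CF = 357000 / (11e6 * 0.019) = 1.71

1.71


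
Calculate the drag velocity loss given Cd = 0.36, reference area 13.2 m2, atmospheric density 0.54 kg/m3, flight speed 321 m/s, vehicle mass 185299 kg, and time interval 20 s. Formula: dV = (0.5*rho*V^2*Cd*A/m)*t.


D = 0.5 * 0.54 * 321^2 * 0.36 * 13.2 = 132205.72 N
a = 132205.72 / 185299 = 0.7135 m/s2
dV = 0.7135 * 20 = 14.3 m/s

14.3 m/s


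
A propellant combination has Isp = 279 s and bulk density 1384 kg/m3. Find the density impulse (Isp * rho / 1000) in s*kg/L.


rho*Isp = 279 * 1384 / 1000 = 386 s*kg/L

386 s*kg/L


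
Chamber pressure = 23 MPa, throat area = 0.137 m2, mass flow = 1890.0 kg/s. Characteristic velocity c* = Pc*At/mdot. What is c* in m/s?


c* = 23e6 * 0.137 / 1890.0 = 1667 m/s

1667 m/s


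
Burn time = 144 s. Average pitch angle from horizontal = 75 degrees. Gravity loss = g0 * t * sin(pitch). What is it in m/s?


GL = 9.81 * 144 * sin(75 deg) = 1365 m/s

1365 m/s


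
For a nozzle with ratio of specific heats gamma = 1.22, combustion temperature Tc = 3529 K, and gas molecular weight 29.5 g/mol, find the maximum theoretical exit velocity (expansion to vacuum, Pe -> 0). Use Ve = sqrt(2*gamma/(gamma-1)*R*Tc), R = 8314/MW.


R = 8314 / 29.5 = 281.83 J/(kg.K)
Ve = sqrt(2 * 1.22 / (1.22 - 1) * 281.83 * 3529) = 3321 m/s

3321 m/s


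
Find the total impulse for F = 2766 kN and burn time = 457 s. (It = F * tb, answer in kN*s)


It = 2766 * 457 = 1264062 kN*s

1264062 kN*s


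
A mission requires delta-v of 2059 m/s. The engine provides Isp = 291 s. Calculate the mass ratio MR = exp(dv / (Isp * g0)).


Ve = 291 * 9.81 = 2854.71 m/s
MR = exp(2059 / 2854.71) = 2.057

2.057


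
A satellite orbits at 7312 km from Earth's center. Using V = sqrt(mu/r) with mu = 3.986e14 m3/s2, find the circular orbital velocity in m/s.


V = sqrt(3.986e14 / 7312000) = 7383 m/s

7383 m/s


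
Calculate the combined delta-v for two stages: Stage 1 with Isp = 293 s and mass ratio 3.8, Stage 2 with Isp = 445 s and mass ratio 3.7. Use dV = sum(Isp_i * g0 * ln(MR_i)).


dV1 = 293 * 9.81 * ln(3.8) = 3837.2 m/s
dV2 = 445 * 9.81 * ln(3.7) = 5711.5 m/s
Total dV = 3837.2 + 5711.5 = 9548.7 m/s ~ 9549 m/s

9549 m/s


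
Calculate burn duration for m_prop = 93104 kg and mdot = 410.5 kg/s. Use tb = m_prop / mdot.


tb = 93104 / 410.5 = 226.8 s

226.8 s


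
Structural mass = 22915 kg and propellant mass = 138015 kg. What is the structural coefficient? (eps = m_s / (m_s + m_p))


eps = 22915 / (22915 + 138015) = 0.1424

0.1424


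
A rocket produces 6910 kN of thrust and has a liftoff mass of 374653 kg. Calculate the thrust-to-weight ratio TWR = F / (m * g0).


TWR = 6910000 / (374653 * 9.81) = 1.88

1.88


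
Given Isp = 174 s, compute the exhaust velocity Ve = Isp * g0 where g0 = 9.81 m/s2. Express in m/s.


Ve = Isp * g0 = 174 * 9.81 = 1706.9 m/s

1706.9 m/s


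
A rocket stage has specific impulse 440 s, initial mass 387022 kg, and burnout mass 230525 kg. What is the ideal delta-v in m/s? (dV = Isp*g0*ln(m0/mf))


Ve = 440 * 9.81 = 4316.4 m/s
dV = 4316.4 * ln(387022/230525) = 2236 m/s

2236 m/s


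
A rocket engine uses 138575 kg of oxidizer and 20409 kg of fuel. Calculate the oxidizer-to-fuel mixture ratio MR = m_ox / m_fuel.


MR = 138575 / 20409 = 6.79

6.79


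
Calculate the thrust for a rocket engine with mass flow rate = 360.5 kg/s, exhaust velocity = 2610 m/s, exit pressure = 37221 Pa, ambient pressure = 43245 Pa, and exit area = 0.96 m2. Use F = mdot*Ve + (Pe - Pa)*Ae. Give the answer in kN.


F = 360.5 * 2610 + (37221 - 43245) * 0.96 = 935122.0 N = 935.1 kN

935.1 kN


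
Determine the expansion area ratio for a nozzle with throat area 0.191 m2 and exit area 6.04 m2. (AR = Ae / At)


AR = 6.04 / 0.191 = 31.6

31.6


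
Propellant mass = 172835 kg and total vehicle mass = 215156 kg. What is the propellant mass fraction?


PMF = 172835 / 215156 = 0.803

0.803


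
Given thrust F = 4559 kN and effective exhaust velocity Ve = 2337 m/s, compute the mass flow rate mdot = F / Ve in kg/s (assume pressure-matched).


mdot = F / Ve = 4559000 / 2337 = 1950.8 kg/s

1950.8 kg/s


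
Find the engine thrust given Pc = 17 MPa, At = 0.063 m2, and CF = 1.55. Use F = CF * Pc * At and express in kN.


F = 1.55 * 17e6 * 0.063 = 1.6600e+06 N = 1660.0 kN

1660.0 kN


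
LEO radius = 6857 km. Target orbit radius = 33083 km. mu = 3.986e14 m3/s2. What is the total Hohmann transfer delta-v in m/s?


V1 = sqrt(mu/r1) = 7624.33 m/s
dV1 = V1*(sqrt(2*r2/(r1+r2)) - 1) = 2188.97 m/s
V2 = sqrt(mu/r2) = 3471.09 m/s
dV2 = V2*(1 - sqrt(2*r1/(r1+r2))) = 1437.12 m/s
Total dV = 3626 m/s

3626 m/s


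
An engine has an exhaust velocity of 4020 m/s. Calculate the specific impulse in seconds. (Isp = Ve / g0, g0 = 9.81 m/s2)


Isp = Ve / g0 = 4020 / 9.81 = 409.8 s

409.8 s


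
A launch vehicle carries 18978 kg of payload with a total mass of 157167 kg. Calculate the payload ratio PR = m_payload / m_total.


PR = 18978 / 157167 = 0.1208

0.1208


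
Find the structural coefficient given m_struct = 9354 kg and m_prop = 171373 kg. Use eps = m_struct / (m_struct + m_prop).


eps = 9354 / (9354 + 171373) = 0.0518

0.0518


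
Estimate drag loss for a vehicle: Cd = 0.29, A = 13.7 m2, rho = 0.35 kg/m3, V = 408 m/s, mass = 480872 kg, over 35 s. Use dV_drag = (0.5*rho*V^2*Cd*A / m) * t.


D = 0.5 * 0.35 * 408^2 * 0.29 * 13.7 = 115738.26 N
a = 115738.26 / 480872 = 0.2407 m/s2
dV = 0.2407 * 35 = 8.4 m/s

8.4 m/s


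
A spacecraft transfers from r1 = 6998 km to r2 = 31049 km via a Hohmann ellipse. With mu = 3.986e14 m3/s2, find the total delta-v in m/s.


V1 = sqrt(mu/r1) = 7547.13 m/s
dV1 = V1*(sqrt(2*r2/(r1+r2)) - 1) = 2094.72 m/s
V2 = sqrt(mu/r2) = 3582.98 m/s
dV2 = V2*(1 - sqrt(2*r1/(r1+r2))) = 1409.85 m/s
Total dV = 3505 m/s

3505 m/s


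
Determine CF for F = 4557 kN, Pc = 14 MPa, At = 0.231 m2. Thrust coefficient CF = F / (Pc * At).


CF = 4557000 / (14e6 * 0.231) = 1.41

1.41


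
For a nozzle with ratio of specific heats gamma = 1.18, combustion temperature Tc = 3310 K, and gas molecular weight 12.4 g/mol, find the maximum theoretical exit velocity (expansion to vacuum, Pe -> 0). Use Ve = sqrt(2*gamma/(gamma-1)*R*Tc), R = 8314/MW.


R = 8314 / 12.4 = 670.48 J/(kg.K)
Ve = sqrt(2 * 1.18 / (1.18 - 1) * 670.48 * 3310) = 5394 m/s

5394 m/s


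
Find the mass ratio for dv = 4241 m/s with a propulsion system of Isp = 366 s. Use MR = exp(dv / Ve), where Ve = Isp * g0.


Ve = 366 * 9.81 = 3590.46 m/s
MR = exp(4241 / 3590.46) = 3.258

3.258


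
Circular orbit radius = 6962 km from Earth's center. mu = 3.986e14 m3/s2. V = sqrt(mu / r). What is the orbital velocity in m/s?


V = sqrt(3.986e14 / 6962000) = 7567 m/s

7567 m/s


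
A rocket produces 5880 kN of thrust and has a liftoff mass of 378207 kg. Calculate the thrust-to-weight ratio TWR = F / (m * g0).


TWR = 5880000 / (378207 * 9.81) = 1.58

1.58


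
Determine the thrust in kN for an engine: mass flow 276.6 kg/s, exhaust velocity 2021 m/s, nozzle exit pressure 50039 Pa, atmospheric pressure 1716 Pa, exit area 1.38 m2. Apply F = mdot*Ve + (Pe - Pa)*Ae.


F = 276.6 * 2021 + (50039 - 1716) * 1.38 = 625694.0 N = 625.7 kN

625.7 kN


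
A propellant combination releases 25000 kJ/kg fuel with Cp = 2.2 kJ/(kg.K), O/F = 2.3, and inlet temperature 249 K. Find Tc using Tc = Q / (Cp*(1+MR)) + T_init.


Tc = 25000 / (2.2 * (1 + 2.3)) + 249 = 3693 K

3693 K


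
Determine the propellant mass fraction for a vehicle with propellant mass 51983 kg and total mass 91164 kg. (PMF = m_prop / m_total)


PMF = 51983 / 91164 = 0.57

0.57


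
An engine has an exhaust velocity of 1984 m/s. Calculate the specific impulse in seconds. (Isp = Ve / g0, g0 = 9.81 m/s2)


Isp = Ve / g0 = 1984 / 9.81 = 202.2 s

202.2 s


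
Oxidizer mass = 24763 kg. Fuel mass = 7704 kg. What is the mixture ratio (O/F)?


MR = 24763 / 7704 = 3.21

3.21


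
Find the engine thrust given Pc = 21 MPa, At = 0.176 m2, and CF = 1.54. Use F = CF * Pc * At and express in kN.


F = 1.54 * 21e6 * 0.176 = 5.6918e+06 N = 5691.8 kN

5691.8 kN


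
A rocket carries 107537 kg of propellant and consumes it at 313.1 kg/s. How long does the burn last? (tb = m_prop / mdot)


tb = 107537 / 313.1 = 343.5 s

343.5 s


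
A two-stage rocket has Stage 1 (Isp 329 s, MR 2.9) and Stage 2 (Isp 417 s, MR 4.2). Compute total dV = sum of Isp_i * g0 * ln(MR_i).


dV1 = 329 * 9.81 * ln(2.9) = 3436.3 m/s
dV2 = 417 * 9.81 * ln(4.2) = 5870.6 m/s
Total dV = 3436.3 + 5870.6 = 9306.9 m/s ~ 9307 m/s

9307 m/s


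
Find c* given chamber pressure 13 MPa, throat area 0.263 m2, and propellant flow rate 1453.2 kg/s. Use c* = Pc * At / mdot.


c* = 13e6 * 0.263 / 1453.2 = 2353 m/s

2353 m/s


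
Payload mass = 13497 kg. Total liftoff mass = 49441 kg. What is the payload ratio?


PR = 13497 / 49441 = 0.273

0.273


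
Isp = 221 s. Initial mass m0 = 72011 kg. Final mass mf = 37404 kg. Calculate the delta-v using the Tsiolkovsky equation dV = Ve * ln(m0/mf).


Ve = 221 * 9.81 = 2168.01 m/s
dV = 2168.01 * ln(72011/37404) = 1420 m/s

1420 m/s


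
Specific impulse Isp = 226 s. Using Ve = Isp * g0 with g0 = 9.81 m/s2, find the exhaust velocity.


Ve = Isp * g0 = 226 * 9.81 = 2217.1 m/s

2217.1 m/s


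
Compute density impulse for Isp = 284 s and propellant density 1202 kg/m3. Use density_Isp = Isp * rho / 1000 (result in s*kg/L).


rho*Isp = 284 * 1202 / 1000 = 341 s*kg/L

341 s*kg/L


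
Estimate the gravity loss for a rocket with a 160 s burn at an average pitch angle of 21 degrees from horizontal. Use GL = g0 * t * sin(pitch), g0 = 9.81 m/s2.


GL = 9.81 * 160 * sin(21 deg) = 562 m/s

562 m/s


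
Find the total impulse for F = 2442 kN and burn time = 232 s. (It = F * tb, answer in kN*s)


It = 2442 * 232 = 566544 kN*s

566544 kN*s


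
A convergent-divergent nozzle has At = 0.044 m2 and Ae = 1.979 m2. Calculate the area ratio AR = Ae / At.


AR = 1.979 / 0.044 = 45.0

45.0


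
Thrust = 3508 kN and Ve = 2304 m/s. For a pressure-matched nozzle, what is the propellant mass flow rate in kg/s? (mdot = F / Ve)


mdot = F / Ve = 3508000 / 2304 = 1522.6 kg/s

1522.6 kg/s


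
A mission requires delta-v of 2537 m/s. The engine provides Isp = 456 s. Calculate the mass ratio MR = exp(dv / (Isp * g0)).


Ve = 456 * 9.81 = 4473.36 m/s
MR = exp(2537 / 4473.36) = 1.763

1.763


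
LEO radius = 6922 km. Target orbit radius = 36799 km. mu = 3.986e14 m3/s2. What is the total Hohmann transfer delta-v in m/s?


V1 = sqrt(mu/r1) = 7588.45 m/s
dV1 = V1*(sqrt(2*r2/(r1+r2)) - 1) = 2257.12 m/s
V2 = sqrt(mu/r2) = 3291.17 m/s
dV2 = V2*(1 - sqrt(2*r1/(r1+r2))) = 1439.19 m/s
Total dV = 3696 m/s

3696 m/s


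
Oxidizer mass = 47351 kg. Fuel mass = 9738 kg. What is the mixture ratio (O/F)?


MR = 47351 / 9738 = 4.86

4.86


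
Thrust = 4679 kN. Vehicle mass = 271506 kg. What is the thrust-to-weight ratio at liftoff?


TWR = 4679000 / (271506 * 9.81) = 1.76

1.76


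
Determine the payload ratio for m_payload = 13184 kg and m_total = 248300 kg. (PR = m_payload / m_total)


PR = 13184 / 248300 = 0.0531

0.0531


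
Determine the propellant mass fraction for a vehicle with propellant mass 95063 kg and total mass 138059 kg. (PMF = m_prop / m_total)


PMF = 95063 / 138059 = 0.689

0.689


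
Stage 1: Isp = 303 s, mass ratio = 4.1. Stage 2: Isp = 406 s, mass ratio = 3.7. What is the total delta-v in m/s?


dV1 = 303 * 9.81 * ln(4.1) = 4194.1 m/s
dV2 = 406 * 9.81 * ln(3.7) = 5210.9 m/s
Total dV = 4194.1 + 5210.9 = 9405.0 m/s ~ 9405 m/s

9405 m/s


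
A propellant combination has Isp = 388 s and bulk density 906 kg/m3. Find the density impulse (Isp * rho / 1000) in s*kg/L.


rho*Isp = 388 * 906 / 1000 = 352 s*kg/L

352 s*kg/L


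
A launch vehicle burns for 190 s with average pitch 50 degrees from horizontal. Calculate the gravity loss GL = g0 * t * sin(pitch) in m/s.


GL = 9.81 * 190 * sin(50 deg) = 1428 m/s

1428 m/s


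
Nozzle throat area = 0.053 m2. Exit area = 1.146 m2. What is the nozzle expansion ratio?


AR = 1.146 / 0.053 = 21.6

21.6


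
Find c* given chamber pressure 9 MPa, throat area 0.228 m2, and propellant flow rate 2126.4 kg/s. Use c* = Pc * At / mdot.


c* = 9e6 * 0.228 / 2126.4 = 965 m/s

965 m/s


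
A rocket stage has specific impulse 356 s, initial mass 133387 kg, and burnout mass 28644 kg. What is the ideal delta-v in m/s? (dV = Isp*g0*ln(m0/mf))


Ve = 356 * 9.81 = 3492.36 m/s
dV = 3492.36 * ln(133387/28644) = 5372 m/s

5372 m/s


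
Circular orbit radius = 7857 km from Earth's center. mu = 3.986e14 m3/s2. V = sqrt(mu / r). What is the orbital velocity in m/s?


V = sqrt(3.986e14 / 7857000) = 7123 m/s

7123 m/s


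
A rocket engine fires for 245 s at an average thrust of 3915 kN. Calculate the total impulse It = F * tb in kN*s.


It = 3915 * 245 = 959175 kN*s

959175 kN*s


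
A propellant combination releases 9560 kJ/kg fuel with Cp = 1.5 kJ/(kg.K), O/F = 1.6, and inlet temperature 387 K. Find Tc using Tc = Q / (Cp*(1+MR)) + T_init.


Tc = 9560 / (1.5 * (1 + 1.6)) + 387 = 2838 K

2838 K


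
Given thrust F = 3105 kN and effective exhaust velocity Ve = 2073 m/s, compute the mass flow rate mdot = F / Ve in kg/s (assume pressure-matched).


mdot = F / Ve = 3105000 / 2073 = 1497.8 kg/s

1497.8 kg/s


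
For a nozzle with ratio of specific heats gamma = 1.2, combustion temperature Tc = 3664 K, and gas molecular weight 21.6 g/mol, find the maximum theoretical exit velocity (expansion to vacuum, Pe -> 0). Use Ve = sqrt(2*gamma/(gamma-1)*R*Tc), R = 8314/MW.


R = 8314 / 21.6 = 384.91 J/(kg.K)
Ve = sqrt(2 * 1.2 / (1.2 - 1) * 384.91 * 3664) = 4114 m/s

4114 m/s


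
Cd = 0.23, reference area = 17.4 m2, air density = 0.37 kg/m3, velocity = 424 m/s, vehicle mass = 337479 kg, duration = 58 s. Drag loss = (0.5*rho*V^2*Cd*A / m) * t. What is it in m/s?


D = 0.5 * 0.37 * 424^2 * 0.23 * 17.4 = 133100.76 N
a = 133100.76 / 337479 = 0.3944 m/s2
dV = 0.3944 * 58 = 22.9 m/s

22.9 m/s


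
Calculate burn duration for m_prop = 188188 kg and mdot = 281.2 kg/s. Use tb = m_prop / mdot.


tb = 188188 / 281.2 = 669.2 s

669.2 s


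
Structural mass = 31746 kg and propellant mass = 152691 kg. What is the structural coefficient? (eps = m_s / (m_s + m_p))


eps = 31746 / (31746 + 152691) = 0.1721

0.1721


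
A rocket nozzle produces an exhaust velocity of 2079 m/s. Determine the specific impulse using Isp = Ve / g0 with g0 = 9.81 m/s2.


Isp = Ve / g0 = 2079 / 9.81 = 211.9 s

211.9 s


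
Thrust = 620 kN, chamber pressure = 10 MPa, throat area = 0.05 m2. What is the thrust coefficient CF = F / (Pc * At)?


CF = 620000 / (10e6 * 0.05) = 1.24

1.24


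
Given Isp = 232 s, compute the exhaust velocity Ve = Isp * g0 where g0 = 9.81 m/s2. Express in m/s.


Ve = Isp * g0 = 232 * 9.81 = 2275.9 m/s

2275.9 m/s


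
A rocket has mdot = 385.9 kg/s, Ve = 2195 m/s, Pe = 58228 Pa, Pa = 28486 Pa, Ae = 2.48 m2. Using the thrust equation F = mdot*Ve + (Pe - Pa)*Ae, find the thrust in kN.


F = 385.9 * 2195 + (58228 - 28486) * 2.48 = 920811.0 N = 920.8 kN

920.8 kN


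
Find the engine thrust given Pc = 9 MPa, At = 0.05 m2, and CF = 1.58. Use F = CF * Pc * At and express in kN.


F = 1.58 * 9e6 * 0.05 = 711000.0 N = 711.0 kN

711.0 kN


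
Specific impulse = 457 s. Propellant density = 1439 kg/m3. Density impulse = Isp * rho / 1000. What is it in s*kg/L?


rho*Isp = 457 * 1439 / 1000 = 658 s*kg/L

658 s*kg/L


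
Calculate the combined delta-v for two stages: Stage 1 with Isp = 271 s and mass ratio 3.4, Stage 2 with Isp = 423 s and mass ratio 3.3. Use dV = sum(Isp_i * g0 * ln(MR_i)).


dV1 = 271 * 9.81 * ln(3.4) = 3253.4 m/s
dV2 = 423 * 9.81 * ln(3.3) = 4954.3 m/s
Total dV = 3253.4 + 4954.3 = 8207.7 m/s ~ 8208 m/s

8208 m/s


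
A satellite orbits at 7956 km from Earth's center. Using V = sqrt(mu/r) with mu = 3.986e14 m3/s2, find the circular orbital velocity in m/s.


V = sqrt(3.986e14 / 7956000) = 7078 m/s

7078 m/s


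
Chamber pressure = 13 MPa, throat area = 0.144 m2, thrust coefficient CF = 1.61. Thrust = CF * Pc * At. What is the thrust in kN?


F = 1.61 * 13e6 * 0.144 = 3.0139e+06 N = 3013.9 kN

3013.9 kN


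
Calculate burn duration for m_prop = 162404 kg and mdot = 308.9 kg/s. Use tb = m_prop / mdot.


tb = 162404 / 308.9 = 525.7 s

525.7 s


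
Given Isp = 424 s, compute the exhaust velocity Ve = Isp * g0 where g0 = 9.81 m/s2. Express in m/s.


Ve = Isp * g0 = 424 * 9.81 = 4159.4 m/s

4159.4 m/s


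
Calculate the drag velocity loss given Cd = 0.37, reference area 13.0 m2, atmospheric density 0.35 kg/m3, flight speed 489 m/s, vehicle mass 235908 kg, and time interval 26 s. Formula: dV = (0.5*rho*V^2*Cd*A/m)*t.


D = 0.5 * 0.35 * 489^2 * 0.37 * 13.0 = 201280.1 N
a = 201280.1 / 235908 = 0.8532 m/s2
dV = 0.8532 * 26 = 22.2 m/s

22.2 m/s


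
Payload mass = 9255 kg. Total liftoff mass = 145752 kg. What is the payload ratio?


PR = 9255 / 145752 = 0.0635

0.0635


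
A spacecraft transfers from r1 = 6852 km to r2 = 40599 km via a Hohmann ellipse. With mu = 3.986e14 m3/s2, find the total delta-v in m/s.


V1 = sqrt(mu/r1) = 7627.11 m/s
dV1 = V1*(sqrt(2*r2/(r1+r2)) - 1) = 2350.12 m/s
V2 = sqrt(mu/r2) = 3133.36 m/s
dV2 = V2*(1 - sqrt(2*r1/(r1+r2))) = 1449.48 m/s
Total dV = 3800 m/s

3800 m/s


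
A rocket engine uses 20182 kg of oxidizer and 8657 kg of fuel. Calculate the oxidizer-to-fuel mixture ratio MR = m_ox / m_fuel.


MR = 20182 / 8657 = 2.33

2.33


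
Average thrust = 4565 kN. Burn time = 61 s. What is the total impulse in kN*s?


It = 4565 * 61 = 278465 kN*s

278465 kN*s


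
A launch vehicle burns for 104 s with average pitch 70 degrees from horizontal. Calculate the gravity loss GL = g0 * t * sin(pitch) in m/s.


GL = 9.81 * 104 * sin(70 deg) = 959 m/s

959 m/s


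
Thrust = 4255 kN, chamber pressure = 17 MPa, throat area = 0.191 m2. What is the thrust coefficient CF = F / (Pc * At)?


CF = 4255000 / (17e6 * 0.191) = 1.31

1.31


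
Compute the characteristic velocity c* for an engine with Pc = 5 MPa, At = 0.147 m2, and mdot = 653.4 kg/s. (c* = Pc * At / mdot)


c* = 5e6 * 0.147 / 653.4 = 1125 m/s

1125 m/s


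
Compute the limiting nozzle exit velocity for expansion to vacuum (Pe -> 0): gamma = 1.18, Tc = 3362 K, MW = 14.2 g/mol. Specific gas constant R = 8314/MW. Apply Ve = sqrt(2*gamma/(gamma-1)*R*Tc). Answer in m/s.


R = 8314 / 14.2 = 585.49 J/(kg.K)
Ve = sqrt(2 * 1.18 / (1.18 - 1) * 585.49 * 3362) = 5080 m/s

5080 m/s


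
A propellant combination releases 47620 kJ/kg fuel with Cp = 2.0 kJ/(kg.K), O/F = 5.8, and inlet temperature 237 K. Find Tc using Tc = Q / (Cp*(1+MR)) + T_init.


Tc = 47620 / (2.0 * (1 + 5.8)) + 237 = 3738 K

3738 K


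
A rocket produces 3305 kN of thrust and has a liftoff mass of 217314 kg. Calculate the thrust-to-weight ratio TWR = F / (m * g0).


TWR = 3305000 / (217314 * 9.81) = 1.55

1.55


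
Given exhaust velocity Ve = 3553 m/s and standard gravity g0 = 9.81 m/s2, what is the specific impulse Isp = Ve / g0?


Isp = Ve / g0 = 3553 / 9.81 = 362.2 s

362.2 s


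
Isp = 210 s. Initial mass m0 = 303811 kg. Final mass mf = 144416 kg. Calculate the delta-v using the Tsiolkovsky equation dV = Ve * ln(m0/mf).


Ve = 210 * 9.81 = 2060.1 m/s
dV = 2060.1 * ln(303811/144416) = 1532 m/s

1532 m/s
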